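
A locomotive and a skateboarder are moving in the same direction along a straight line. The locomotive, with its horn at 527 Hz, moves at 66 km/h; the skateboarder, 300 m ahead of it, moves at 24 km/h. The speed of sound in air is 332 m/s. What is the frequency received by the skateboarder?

547 Hz

66 km/h = 18.33 m/s; 24 km/h = 6.667 m/s.
The skateboarder is ahead, so the locomotive is moving toward it while the skateboarder is moving away from the locomotive.
Both move, so f' = f · (v − v_o)/(v − v_s).
f' = 527 × (332 − 6.667)/(332 − 18.33) = 527 × 325.33/313.67 ≈ 547 Hz.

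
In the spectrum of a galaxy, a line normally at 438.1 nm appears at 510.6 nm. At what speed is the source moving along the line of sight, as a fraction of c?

λ'/λ₀ = 1.1655 > 1 (redshift), so the source is receding.
λ'/λ₀ = √((1 + β)/(1 − β)) for a receding source ⇒ β = (r² − 1)/(r² + 1) with r = λ'/λ₀.
β = (1.3584 − 1)/(1.3584 + 1) ≈ 0.152.

0.152c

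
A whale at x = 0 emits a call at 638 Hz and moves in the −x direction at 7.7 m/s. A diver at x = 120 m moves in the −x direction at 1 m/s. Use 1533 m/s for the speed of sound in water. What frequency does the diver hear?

The observer lies on the +x side, so the source is heading away from the observer and the observer is heading toward the source.
General Doppler shift: f' = f · (v + v_o)/(v + v_s).
f' = 638 × (1533 + 1)/(1533 + 7.7) = 638 × 1534/1540.7 ≈ 635 Hz.

635 Hz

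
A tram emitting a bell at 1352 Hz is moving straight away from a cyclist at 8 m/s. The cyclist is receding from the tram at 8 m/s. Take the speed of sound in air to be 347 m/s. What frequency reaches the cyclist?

Both move, so f' = f · (v − v_o)/(v + v_s).
f' = 1352 × (347 − 8)/(347 + 8) = 1352 × 339/355 ≈ 1291 Hz.

1291 Hz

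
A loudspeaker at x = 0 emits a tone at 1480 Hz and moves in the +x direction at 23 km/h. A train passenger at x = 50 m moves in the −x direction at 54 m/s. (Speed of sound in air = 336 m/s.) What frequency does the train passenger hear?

1751 Hz

23 km/h = 6.389 m/s.
The observer lies on the +x side, so the source is heading toward the observer and the observer is heading toward the source.
General Doppler shift: f' = f · (v + v_o)/(v − v_s).
f' = 1480 × (336 + 54)/(336 − 6.389) = 1480 × 390/329.61 ≈ 1751 Hz.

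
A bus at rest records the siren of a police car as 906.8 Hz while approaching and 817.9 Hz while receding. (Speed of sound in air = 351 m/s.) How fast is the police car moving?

f₁/f₂ = (v + v_s)/(v − v_s), so v_s = v · (f₁ − f₂)/(f₁ + f₂).
v_s = 351 × (906.8 − 817.9)/(906.8 + 817.9) = 351 × 88.9/1724.7 ≈ 18.1 m/s.

18.1 m/s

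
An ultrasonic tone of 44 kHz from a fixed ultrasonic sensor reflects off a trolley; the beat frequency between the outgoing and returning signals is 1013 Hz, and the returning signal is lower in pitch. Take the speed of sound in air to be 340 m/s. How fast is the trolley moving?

Double Doppler shift off a moving reflector: f₂ = f₀ · (v + u)/(v − u) (u > 0 toward emitter).
Returning signal is lower, so f₂ = f₀ − Δf = 44000 − 1013 = 42987 Hz.
Rearranging, u = v · (f₂ − f₀)/(f₂ + f₀) = 340 × -1013/86987 ≈ -4.0 m/s.
So the trolley is moving at 4.0 m/s away from the emitter.

4.0 m/s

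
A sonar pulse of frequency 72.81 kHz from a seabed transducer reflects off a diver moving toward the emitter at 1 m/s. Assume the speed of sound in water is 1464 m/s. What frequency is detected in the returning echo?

72.9 kHz

At the diver (a moving observer), f₁ = f₀ · (v + u)/v = 72.81 × 1465/1464 ≈ 72.9 kHz.
The reflection then acts as a moving source: f₂ = f₁ · v/(v − u) ≈ 72.9 kHz.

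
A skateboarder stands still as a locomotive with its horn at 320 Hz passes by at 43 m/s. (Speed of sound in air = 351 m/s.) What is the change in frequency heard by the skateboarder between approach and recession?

Approaching: f₁ = f · v/(v − v_s) = 320 × 351/308 ≈ 364.7 Hz.
Receding: f₂ = f · v/(v + v_s) = 320 × 351/394 ≈ 285.1 Hz.
Drop: f₁ − f₂ = 2f·v·v_s/(v² − v_s²) = 2 × 320 × 351 × 43/(351² − 43²) ≈ 79.6 Hz.

79.6 Hz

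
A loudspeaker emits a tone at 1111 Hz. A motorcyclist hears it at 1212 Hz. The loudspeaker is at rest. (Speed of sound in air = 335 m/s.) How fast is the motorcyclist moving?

f' > f, so the motorcyclist is approaching.
f' = f · (v + v_o)/v ⇒ v_o = v · |f'/f − 1|.
v_o = 335 × |1212/1111 − 1| = 335 × 0.09091 ≈ 30 m/s.

30 m/s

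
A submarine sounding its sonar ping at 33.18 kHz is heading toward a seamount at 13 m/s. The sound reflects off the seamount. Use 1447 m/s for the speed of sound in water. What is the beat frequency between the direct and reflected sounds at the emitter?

The seamount receives the sound from a moving source: f₁ = f₀ · v/(v − v_e) = 33.18 × 1447/1434 ≈ 33.481 kHz.
On the return leg the submarine is a moving observer: f₂ = f₁ · (v + v_e)/v = 33.481 × 1460/1447 ≈ 33.782 kHz.
Beat against the emitted tone (with f₀ = 33180 Hz): |f₂ − f₀| = 2v_e·f₀/(v − v_e) = 2 × 13 × 33180/1434 ≈ 602 Hz.

602 Hz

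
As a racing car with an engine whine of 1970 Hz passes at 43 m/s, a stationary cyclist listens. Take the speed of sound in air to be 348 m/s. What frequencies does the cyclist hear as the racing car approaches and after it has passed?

2248 Hz approaching; 1753 Hz receding

Approaching: f₁ = f · v/(v − v_s) = 1970 × 348/305 ≈ 2248 Hz.
Receding: f₂ = f · v/(v + v_s) = 1970 × 348/391 ≈ 1753 Hz.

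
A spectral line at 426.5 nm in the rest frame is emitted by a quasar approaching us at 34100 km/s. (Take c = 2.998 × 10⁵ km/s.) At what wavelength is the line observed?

380.5 nm

β = v/c = 34100/299800 = 0.1137.
Relativistic Doppler for wavelength: λ' = λ₀ · √((1 − β)/(1 + β)).
λ' = 426.5 × √(0.8863/1.1137) = 426.5 × 0.89205 ≈ 380.5 nm.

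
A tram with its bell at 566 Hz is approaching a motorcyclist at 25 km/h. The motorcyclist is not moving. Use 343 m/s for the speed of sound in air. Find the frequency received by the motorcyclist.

25 km/h = 6.944 m/s.
Only the source moves, toward the listener, so f' = f · v/(v − v_s).
f' = 566 × 343/(343 − 6.944) = 566 × 343/336.1 ≈ 578 Hz.

578 Hz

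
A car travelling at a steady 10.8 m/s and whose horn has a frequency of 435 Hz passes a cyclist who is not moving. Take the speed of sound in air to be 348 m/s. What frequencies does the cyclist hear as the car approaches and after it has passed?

449 Hz approaching; 422 Hz receding

Approaching: f₁ = f · v/(v − v_s) = 435 × 348/337.2 ≈ 449 Hz.
Receding: f₂ = f · v/(v + v_s) = 435 × 348/358.8 ≈ 422 Hz.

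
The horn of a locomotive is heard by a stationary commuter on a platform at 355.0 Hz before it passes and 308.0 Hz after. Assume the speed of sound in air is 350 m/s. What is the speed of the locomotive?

f₁/f₂ = (v + v_s)/(v − v_s), so v_s = v · (f₁ − f₂)/(f₁ + f₂).
v_s = 350 × (355.0 − 308.0)/(355.0 + 308.0) = 350 × 47.0/663.0 ≈ 24.8 m/s.

24.8 m/s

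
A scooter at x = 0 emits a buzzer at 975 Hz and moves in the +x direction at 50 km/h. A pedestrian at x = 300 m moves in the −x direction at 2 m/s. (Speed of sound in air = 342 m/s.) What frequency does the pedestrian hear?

1022 Hz

50 km/h = 13.89 m/s.
The observer lies on the +x side, so the source is heading toward the observer and the observer is heading toward the source.
With source approaching and observer approaching, f' = f · (v + v_o)/(v − v_s).
f' = 975 × (342 + 2)/(342 − 13.89) = 975 × 344/328.11 ≈ 1022 Hz.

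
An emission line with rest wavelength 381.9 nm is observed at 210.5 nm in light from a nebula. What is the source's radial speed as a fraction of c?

0.534c

λ'/λ₀ = 0.5512 < 1 (blueshift), so the source is approaching.
λ'/λ₀ = √((1 − β)/(1 + β)) for an approaching source ⇒ β = (1 − r²)/(1 + r²) with r = λ'/λ₀.
β = (1 − 0.3038)/(1 + 0.3038) ≈ 0.534.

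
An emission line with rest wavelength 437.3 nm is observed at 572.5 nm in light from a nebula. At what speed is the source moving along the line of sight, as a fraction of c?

λ'/λ₀ = 1.3092 > 1 (redshift), so the source is receding.
λ'/λ₀ = √((1 + β)/(1 − β)) for a receding source ⇒ β = (r² − 1)/(r² + 1) with r = λ'/λ₀.
β = (1.7139 − 1)/(1.7139 + 1) ≈ 0.263.

0.263c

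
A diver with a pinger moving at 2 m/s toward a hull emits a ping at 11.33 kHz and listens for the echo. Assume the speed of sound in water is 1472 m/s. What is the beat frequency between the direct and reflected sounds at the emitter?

30.8 Hz

The hull receives the sound from a moving source: f₁ = f₀ · v/(v − v_e) = 11.33 × 1472/1470 ≈ 11.3454 kHz.
On the return leg the diver with a pinger is a moving observer: f₂ = f₁ · (v + v_e)/v = 11.3454 × 1474/1472 ≈ 11.3608 kHz.
Equivalently f₂ = f₀ · (v + v_e)/(v − v_e).
Beat against the emitted tone (with f₀ = 11330 Hz): |f₂ − f₀| = 2v_e·f₀/(v − v_e) = 2 × 2 × 11330/1470 ≈ 30.8 Hz.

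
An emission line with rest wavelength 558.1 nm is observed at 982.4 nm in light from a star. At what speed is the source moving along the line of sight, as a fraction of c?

λ'/λ₀ = 1.7603 > 1 (redshift), so the source is receding.
λ'/λ₀ = √((1 + β)/(1 − β)) for a receding source ⇒ β = (r² − 1)/(r² + 1) with r = λ'/λ₀.
β = (3.0985 − 1)/(3.0985 + 1) ≈ 0.512.

0.512c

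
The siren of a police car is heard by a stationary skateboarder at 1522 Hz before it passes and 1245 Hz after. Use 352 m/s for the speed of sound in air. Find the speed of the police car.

35 m/s

f₁/f₂ = (v + v_s)/(v − v_s), so v_s = v · (f₁ − f₂)/(f₁ + f₂).
v_s = 352 × (1522 − 1245)/(1522 + 1245) = 352 × 277/2767 ≈ 35 m/s.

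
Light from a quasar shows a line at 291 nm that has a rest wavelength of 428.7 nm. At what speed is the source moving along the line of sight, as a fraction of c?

0.369c

λ'/λ₀ = 0.6788 < 1 (blueshift), so the source is approaching.
λ'/λ₀ = √((1 − β)/(1 + β)) for an approaching source ⇒ β = (1 − r²)/(1 + r²) with r = λ'/λ₀.
β = (1 − 0.4608)/(1 + 0.4608) ≈ 0.369.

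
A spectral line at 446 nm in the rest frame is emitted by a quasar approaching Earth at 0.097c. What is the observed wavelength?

404.6 nm

Relativistic Doppler for wavelength: λ' = λ₀ · √((1 − β)/(1 + β)).
λ' = 446 × √(0.9030/1.0970) = 446 × 0.90728 ≈ 404.6 nm.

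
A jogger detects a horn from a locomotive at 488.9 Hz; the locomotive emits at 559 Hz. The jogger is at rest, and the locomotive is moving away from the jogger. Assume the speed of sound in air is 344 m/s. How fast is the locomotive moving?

f' = f · v/(v + v_s) ⇒ v_s = v · |1 − f/f'|.
v_s = 344 × |1 − 559/488.9| = 344 × 0.1434 ≈ 49 m/s.

49 m/s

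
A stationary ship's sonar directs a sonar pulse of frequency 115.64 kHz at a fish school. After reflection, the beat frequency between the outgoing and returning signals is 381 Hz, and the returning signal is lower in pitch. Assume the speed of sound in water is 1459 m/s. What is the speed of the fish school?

2.41 m/s

Double Doppler shift off a moving reflector: f₂ = f₀ · (v + u)/(v − u) (u > 0 toward emitter).
Returning signal is lower, so f₂ = f₀ − Δf = 115640 − 381 = 115259 Hz.
Rearranging, u = v · (f₂ − f₀)/(f₂ + f₀) = 1459 × -381/230899 ≈ -2.41 m/s.
So the fish school is moving at 2.41 m/s away from the emitter.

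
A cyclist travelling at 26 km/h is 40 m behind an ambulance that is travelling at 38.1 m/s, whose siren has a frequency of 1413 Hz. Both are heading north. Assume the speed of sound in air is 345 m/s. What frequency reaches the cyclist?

26 km/h = 7.222 m/s.
The cyclist is behind, so the ambulance is moving away from it while the cyclist is moving toward the ambulance.
Both move, so f' = f · (v + v_o)/(v + v_s).
f' = 1413 × (345 + 7.222)/(345 + 38.1) = 1413 × 352.22/383.1 ≈ 1299 Hz.

1299 Hz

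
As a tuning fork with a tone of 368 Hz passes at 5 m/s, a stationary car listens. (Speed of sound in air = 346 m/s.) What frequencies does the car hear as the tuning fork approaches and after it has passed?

Approaching: f₁ = f · v/(v − v_s) = 368 × 346/341 ≈ 373 Hz.
Receding: f₂ = f · v/(v + v_s) = 368 × 346/351 ≈ 363 Hz.

373 Hz approaching; 363 Hz receding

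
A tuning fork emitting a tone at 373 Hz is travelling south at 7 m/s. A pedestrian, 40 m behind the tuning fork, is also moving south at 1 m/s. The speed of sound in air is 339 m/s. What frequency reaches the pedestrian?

367 Hz

The pedestrian is behind, so the tuning fork is moving away from it while the pedestrian is moving toward the tuning fork.
Both move, so f' = f · (v + v_o)/(v + v_s).
f' = 373 × (339 + 1)/(339 + 7) = 373 × 340/346 ≈ 367 Hz.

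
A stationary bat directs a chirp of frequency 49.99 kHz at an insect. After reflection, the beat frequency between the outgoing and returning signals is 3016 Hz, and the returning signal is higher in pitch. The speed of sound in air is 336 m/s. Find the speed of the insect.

9.8 m/s

Double Doppler shift off a moving reflector: f₂ = f₀ · (v + u)/(v − u) (u > 0 toward emitter).
Returning signal is higher, so f₂ = f₀ + Δf = 49990 + 3016 = 53006 Hz.
Rearranging, u = v · (f₂ − f₀)/(f₂ + f₀) = 336 × 3016/102996 ≈ 9.8 m/s.
So the insect is moving at 9.8 m/s toward the emitter.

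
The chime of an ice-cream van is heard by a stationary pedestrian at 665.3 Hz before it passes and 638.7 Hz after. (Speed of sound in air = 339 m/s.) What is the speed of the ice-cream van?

6.9 m/s

f₁/f₂ = (v + v_s)/(v − v_s), so v_s = v · (f₁ − f₂)/(f₁ + f₂).
v_s = 339 × (665.3 − 638.7)/(665.3 + 638.7) = 339 × 26.6/1304.0 ≈ 6.9 m/s.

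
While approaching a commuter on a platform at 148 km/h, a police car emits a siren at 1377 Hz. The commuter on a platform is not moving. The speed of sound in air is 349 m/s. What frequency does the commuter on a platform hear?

148 km/h = 41.11 m/s.
With the source moving toward a stationary observer, f' = f · v/(v − v_s).
f' = 1377 × 349/(349 − 41.11) = 1377 × 349/307.9 ≈ 1561 Hz.

1561 Hz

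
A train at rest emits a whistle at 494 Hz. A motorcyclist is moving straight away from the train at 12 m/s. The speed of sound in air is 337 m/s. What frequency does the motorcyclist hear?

476 Hz

Only the observer moves, away from the source, so f' = f · (v − v_o)/v.
f' = 494 × (337 − 12)/337 = 494 × 325/337 ≈ 476 Hz.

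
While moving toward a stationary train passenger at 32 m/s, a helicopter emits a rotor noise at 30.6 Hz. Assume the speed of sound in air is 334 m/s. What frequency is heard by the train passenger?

Moving source, stationary observer: f' = f · v/(v − v_s) since the source is approaching.
f' = 30.6 × 334/(334 − 32) = 30.6 × 334/302 ≈ 33.8 Hz.

33.8 Hz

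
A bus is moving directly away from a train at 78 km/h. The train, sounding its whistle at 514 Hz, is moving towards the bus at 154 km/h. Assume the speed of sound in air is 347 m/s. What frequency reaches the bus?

550 Hz

154 km/h = 42.78 m/s; 78 km/h = 21.67 m/s.
General Doppler shift: f' = f · (v − v_o)/(v − v_s).
f' = 514 × (347 − 21.67)/(347 − 42.78) = 514 × 325.33/304.22 ≈ 550 Hz.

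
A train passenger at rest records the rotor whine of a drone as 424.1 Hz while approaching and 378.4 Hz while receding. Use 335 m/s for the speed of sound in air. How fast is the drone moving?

19.1 m/s

f₁/f₂ = (v + v_s)/(v − v_s), so v_s = v · (f₁ − f₂)/(f₁ + f₂).
v_s = 335 × (424.1 − 378.4)/(424.1 + 378.4) = 335 × 45.7/802.5 ≈ 19.1 m/s.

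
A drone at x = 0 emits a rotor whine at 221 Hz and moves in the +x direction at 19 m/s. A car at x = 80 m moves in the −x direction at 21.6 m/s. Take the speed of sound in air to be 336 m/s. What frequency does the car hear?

The observer lies on the +x side, so the source is heading toward the observer and the observer is heading toward the source.
With source approaching and observer approaching, f' = f · (v + v_o)/(v − v_s).
f' = 221 × (336 + 21.6)/(336 − 19) = 221 × 357.6/317 ≈ 249 Hz.

249 Hz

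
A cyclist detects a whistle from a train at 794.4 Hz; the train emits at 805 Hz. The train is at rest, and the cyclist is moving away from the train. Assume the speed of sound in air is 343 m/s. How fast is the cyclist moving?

4.5 m/s

f' = f · (v − v_o)/v ⇒ v_o = v · |f'/f − 1|.
v_o = 343 × |794.4/805 − 1| = 343 × 0.01317 ≈ 4.5 m/s.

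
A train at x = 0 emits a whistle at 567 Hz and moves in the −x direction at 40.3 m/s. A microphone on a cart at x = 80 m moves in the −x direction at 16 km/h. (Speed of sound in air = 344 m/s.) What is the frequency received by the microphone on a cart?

16 km/h = 4.444 m/s.
The observer lies on the +x side, so the source is heading away from the observer and the observer is heading toward the source.
Both move, so f' = f · (v + v_o)/(v + v_s).
f' = 567 × (344 + 4.444)/(344 + 40.3) = 567 × 348.44/384.3 ≈ 514 Hz.

514 Hz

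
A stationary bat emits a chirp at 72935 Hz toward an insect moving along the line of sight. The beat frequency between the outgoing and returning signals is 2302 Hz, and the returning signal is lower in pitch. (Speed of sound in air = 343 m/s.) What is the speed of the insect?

5.5 m/s

Double Doppler shift off a moving reflector: f₂ = f₀ · (v + u)/(v − u) (u > 0 toward emitter).
Returning signal is lower, so f₂ = f₀ − Δf = 72935 − 2302 = 70633 Hz.
Rearranging, u = v · (f₂ − f₀)/(f₂ + f₀) = 343 × -2302/143568 ≈ -5.5 m/s.
So the insect is moving at 5.5 m/s away from the emitter.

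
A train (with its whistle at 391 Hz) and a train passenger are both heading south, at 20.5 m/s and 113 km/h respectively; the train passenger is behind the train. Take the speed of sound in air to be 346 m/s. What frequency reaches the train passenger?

403 Hz

113 km/h = 31.39 m/s.
The train passenger is behind, so the train is moving away from it while the train passenger is moving toward the train.
With source receding and observer approaching, f' = f · (v + v_o)/(v + v_s).
f' = 391 × (346 + 31.39)/(346 + 20.5) = 391 × 377.39/366.5 ≈ 403 Hz.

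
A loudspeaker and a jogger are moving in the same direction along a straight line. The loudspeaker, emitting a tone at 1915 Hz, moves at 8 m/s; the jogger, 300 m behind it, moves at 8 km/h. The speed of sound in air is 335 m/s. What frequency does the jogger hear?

1883 Hz

8 km/h = 2.222 m/s.
The jogger is behind, so the loudspeaker is moving away from it while the jogger is moving toward the loudspeaker.
Both move, so f' = f · (v + v_o)/(v + v_s).
f' = 1915 × (335 + 2.222)/(335 + 8) = 1915 × 337.22/343 ≈ 1883 Hz.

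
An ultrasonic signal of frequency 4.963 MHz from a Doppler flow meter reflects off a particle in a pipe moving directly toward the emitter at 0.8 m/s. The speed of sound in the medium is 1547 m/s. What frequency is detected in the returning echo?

4.968 MHz

At the particle in a pipe (a moving observer), f₁ = f₀ · (v + u)/v = 4.963 × 1547.8/1547 ≈ 4.966 MHz.
On reflection it acts as a source moving toward the stationary detector: f₂ = f₁ · v/(v − u) = 4.966 × 1547/1546.2 ≈ 4.968 MHz.
Equivalently f₂ = f₀ · (v + u)/(v − u).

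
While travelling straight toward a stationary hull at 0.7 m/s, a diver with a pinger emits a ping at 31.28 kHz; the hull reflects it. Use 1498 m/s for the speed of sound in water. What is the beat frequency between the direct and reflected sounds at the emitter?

29.2 Hz

The hull receives the sound from a moving source: f₁ = f₀ · v/(v − v_e) = 31.28 × 1498/1497.3 ≈ 31.2946 kHz.
On the return leg the diver with a pinger is a moving observer: f₂ = f₁ · (v + v_e)/v = 31.2946 × 1498.7/1498 ≈ 31.3092 kHz.
Equivalently f₂ = f₀ · (v + v_e)/(v − v_e).
Beat against the emitted tone (with f₀ = 31280 Hz): |f₂ − f₀| = 2v_e·f₀/(v − v_e) = 2 × 0.7 × 31280/1497.3 ≈ 29.2 Hz.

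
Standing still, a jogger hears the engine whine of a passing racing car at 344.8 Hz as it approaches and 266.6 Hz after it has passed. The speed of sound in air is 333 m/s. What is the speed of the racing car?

43 m/s

f₁/f₂ = (v + v_s)/(v − v_s), so v_s = v · (f₁ − f₂)/(f₁ + f₂).
v_s = 333 × (344.8 − 266.6)/(344.8 + 266.6) = 333 × 78.2/611.4 ≈ 43 m/s.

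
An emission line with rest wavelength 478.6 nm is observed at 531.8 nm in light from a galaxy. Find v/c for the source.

0.105c

λ'/λ₀ = 1.1112 > 1 (redshift), so the source is receding.
λ'/λ₀ = √((1 + β)/(1 − β)) for a receding source ⇒ β = (r² − 1)/(r² + 1) with r = λ'/λ₀.
β = (1.2347 − 1)/(1.2347 + 1) ≈ 0.105.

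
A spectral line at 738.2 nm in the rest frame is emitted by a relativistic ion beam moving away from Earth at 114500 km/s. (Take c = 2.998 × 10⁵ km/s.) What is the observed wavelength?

β = v/c = 114500/299800 = 0.3819.
Relativistic Doppler for wavelength: λ' = λ₀ · √((1 + β)/(1 − β)).
λ' = 738.2 × √(1.3819/0.6181) = 738.2 × 1.49527 ≈ 1103.8 nm.

1103.8 nm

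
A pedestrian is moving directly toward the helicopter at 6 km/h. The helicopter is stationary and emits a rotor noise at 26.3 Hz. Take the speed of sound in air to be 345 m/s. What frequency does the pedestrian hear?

26.4 Hz

6 km/h = 1.667 m/s.
Only the observer moves, toward the source, so f' = f · (v + v_o)/v.
f' = 26.3 × (345 + 1.667)/345 = 26.3 × 346.67/345 ≈ 26.4 Hz.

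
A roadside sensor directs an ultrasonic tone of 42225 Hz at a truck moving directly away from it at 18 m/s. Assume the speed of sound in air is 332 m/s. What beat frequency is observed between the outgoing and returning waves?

4343 Hz

At the truck (a moving observer), f₁ = f₀ · (v − u)/v = 42225 × 314/332 ≈ 39936 Hz.
On reflection it acts as a source moving away from the stationary detector: f₂ = f₁ · v/(v + u) = 39936 × 332/350 ≈ 37882 Hz.
Beat frequency: |f₂ − f₀| = 2u·f₀/(v + u) = 2 × 18 × 42225/350 ≈ 4343 Hz.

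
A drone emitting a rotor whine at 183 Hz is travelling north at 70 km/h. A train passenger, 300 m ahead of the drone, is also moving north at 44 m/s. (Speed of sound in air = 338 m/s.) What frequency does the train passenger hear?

169 Hz

70 km/h = 19.44 m/s.
The train passenger is ahead, so the drone is moving toward it while the train passenger is moving away from the drone.
Both move, so f' = f · (v − v_o)/(v − v_s).
f' = 183 × (338 − 44)/(338 − 19.44) = 183 × 294/318.56 ≈ 169 Hz.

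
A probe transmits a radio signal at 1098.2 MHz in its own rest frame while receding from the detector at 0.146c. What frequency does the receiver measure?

Relativistic Doppler for frequency: f' = f₀ · √((1 − β)/(1 + β)).
f' = 1098.2 × √(0.8540/1.1460) = 1098.2 × 0.86325 ≈ 948.0 MHz.

948.0 MHz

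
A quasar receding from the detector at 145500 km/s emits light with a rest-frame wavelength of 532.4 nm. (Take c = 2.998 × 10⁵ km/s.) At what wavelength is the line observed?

904.4 nm

β = v/c = 145500/299800 = 0.4853.
Relativistic Doppler for wavelength: λ' = λ₀ · √((1 + β)/(1 − β)).
λ' = 532.4 × √(1.4853/0.5147) = 532.4 × 1.69880 ≈ 904.4 nm.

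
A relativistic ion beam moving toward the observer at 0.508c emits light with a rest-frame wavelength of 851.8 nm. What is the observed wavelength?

486.5 nm

Relativistic Doppler for wavelength: λ' = λ₀ · √((1 − β)/(1 + β)).
λ' = 851.8 × √(0.4920/1.5080) = 851.8 × 0.57119 ≈ 486.5 nm.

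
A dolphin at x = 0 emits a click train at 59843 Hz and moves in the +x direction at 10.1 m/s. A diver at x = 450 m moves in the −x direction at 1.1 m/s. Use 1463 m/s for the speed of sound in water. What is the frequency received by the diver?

The observer lies on the +x side, so the source is heading toward the observer and the observer is heading toward the source.
Both move, so f' = f · (v + v_o)/(v − v_s).
f' = 59843 × (1463 + 1.1)/(1463 − 10.1) = 59843 × 1464.1/1452.9 ≈ 60304 Hz.

60304 Hz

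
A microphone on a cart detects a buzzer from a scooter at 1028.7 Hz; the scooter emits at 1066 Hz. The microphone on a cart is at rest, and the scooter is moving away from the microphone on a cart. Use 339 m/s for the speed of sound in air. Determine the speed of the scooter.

f' = f · v/(v + v_s) ⇒ v_s = v · |1 − f/f'|.
v_s = 339 × |1 − 1066/1028.7| = 339 × 0.03626 ≈ 12.3 m/s.

12.3 m/s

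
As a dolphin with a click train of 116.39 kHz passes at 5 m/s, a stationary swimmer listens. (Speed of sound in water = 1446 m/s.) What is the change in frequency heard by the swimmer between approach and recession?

0.805 kHz

Approaching: f₁ = f · v/(v − v_s) = 116.39 × 1446/1441 ≈ 116.794 kHz.
Receding: f₂ = f · v/(v + v_s) = 116.39 × 1446/1451 ≈ 115.989 kHz.
Drop: f₁ − f₂ = 2f·v·v_s/(v² − v_s²) = 2 × 116.39 × 1446 × 5/(1446² − 5²) ≈ 0.805 kHz.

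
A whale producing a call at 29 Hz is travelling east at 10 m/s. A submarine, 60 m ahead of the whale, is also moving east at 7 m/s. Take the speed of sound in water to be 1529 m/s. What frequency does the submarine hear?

The submarine is ahead, so the whale is moving toward it while the submarine is moving away from the whale.
General Doppler shift: f' = f · (v − v_o)/(v − v_s).
f' = 29 × (1529 − 7)/(1529 − 10) = 29 × 1522/1519 ≈ 29.1 Hz.

29.1 Hz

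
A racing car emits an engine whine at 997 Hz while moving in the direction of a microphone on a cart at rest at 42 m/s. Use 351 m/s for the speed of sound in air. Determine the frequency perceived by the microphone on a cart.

Only the source moves, toward the listener, so f' = f · v/(v − v_s).
f' = 997 × 351/(351 − 42) = 997 × 351/309 ≈ 1133 Hz.

1133 Hz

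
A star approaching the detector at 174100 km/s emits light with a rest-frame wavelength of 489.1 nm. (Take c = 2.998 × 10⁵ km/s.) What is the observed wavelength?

251.9 nm

β = v/c = 174100/299800 = 0.5807.
Relativistic Doppler for wavelength: λ' = λ₀ · √((1 − β)/(1 + β)).
λ' = 489.1 × √(0.4193/1.5807) = 489.1 × 0.51502 ≈ 251.9 nm.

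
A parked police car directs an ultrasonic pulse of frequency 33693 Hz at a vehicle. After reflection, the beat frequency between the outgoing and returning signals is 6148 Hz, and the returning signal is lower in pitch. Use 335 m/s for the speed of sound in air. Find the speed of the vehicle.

Double Doppler shift off a moving reflector: f₂ = f₀ · (v + u)/(v − u) (u > 0 toward emitter).
Returning signal is lower, so f₂ = f₀ − Δf = 33693 − 6148 = 27545 Hz.
Rearranging, u = v · (f₂ − f₀)/(f₂ + f₀) = 335 × -6148/61238 ≈ -34 m/s.
So the vehicle is moving at 34 m/s away from the emitter.

34 m/s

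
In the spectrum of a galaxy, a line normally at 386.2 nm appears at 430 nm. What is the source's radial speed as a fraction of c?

0.107c

λ'/λ₀ = 1.1134 > 1 (redshift), so the source is receding.
λ'/λ₀ = √((1 + β)/(1 − β)) for a receding source ⇒ β = (r² − 1)/(r² + 1) with r = λ'/λ₀.
β = (1.2397 − 1)/(1.2397 + 1) ≈ 0.107.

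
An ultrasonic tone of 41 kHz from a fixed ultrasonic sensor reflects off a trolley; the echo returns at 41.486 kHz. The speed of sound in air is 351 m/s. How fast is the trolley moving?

2.07 m/s

Double Doppler shift off a moving reflector: f₂ = f₀ · (v + u)/(v − u) (u > 0 toward emitter).
Rearranging, u = v · (f₂ − f₀)/(f₂ + f₀) = 351 × 0.486/82.486 ≈ 2.07 m/s.
So the trolley is moving at 2.07 m/s toward the emitter.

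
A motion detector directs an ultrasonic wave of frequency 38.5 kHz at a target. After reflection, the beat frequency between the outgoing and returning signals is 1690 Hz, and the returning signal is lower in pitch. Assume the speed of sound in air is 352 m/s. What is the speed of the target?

7.9 m/s

Double Doppler shift off a moving reflector: f₂ = f₀ · (v + u)/(v − u) (u > 0 toward emitter).
Returning signal is lower, so f₂ = f₀ − Δf = 38500 − 1690 = 36810 Hz.
Rearranging, u = v · (f₂ − f₀)/(f₂ + f₀) = 352 × -1690/75310 ≈ -7.9 m/s.
So the target is moving at 7.9 m/s away from the emitter.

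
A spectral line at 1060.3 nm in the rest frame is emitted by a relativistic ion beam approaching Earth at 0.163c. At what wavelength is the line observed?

Relativistic Doppler for wavelength: λ' = λ₀ · √((1 − β)/(1 + β)).
λ' = 1060.3 × √(0.8370/1.1630) = 1060.3 × 0.84835 ≈ 899.5 nm.

899.5 nm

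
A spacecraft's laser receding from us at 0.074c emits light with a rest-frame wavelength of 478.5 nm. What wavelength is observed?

Relativistic Doppler for wavelength: λ' = λ₀ · √((1 + β)/(1 − β)).
λ' = 478.5 × √(1.0740/0.9260) = 478.5 × 1.07695 ≈ 515.3 nm.

515.3 nm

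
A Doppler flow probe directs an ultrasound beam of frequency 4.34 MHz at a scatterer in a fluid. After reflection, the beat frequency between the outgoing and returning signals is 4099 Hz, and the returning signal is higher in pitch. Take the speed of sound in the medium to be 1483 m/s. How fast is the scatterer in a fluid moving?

0.70 m/s

Double Doppler shift off a moving reflector: f₂ = f₀ · (v + u)/(v − u) (u > 0 toward emitter).
Returning signal is higher, so f₂ = f₀ + Δf = 4340000 + 4099 = 4344099 Hz.
Rearranging, u = v · (f₂ − f₀)/(f₂ + f₀) = 1483 × 4099/8684099 ≈ 0.70 m/s.
So the scatterer in a fluid is moving at 0.70 m/s toward the emitter.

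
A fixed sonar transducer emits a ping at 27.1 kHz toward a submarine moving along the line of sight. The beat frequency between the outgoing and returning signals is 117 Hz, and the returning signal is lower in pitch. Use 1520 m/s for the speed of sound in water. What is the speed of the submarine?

Double Doppler shift off a moving reflector: f₂ = f₀ · (v + u)/(v − u) (u > 0 toward emitter).
Returning signal is lower, so f₂ = f₀ − Δf = 27100 − 117 = 26983 Hz.
Rearranging, u = v · (f₂ − f₀)/(f₂ + f₀) = 1520 × -117/54083 ≈ -3.3 m/s.
So the submarine is moving at 3.3 m/s away from the emitter.

3.3 m/s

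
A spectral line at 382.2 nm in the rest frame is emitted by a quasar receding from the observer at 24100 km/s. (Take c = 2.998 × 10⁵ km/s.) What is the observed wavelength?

β = v/c = 24100/299800 = 0.0804.
Relativistic Doppler for wavelength: λ' = λ₀ · √((1 + β)/(1 − β)).
λ' = 382.2 × √(1.0804/0.9196) = 382.2 × 1.08389 ≈ 414.3 nm.

414.3 nm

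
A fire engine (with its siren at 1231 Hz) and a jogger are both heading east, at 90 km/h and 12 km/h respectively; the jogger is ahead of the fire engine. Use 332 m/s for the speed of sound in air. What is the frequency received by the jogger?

1318 Hz

90 km/h = 25 m/s; 12 km/h = 3.333 m/s.
The jogger is ahead, so the fire engine is moving toward it while the jogger is moving away from the fire engine.
With source approaching and observer receding, f' = f · (v − v_o)/(v − v_s).
f' = 1231 × (332 − 3.333)/(332 − 25) = 1231 × 328.67/307 ≈ 1318 Hz.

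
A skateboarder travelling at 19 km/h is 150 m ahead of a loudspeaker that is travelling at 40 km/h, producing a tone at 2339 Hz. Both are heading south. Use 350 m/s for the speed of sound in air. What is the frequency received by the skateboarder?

40 km/h = 11.11 m/s; 19 km/h = 5.278 m/s.
The skateboarder is ahead, so the loudspeaker is moving toward it while the skateboarder is moving away from the loudspeaker.
Both move, so f' = f · (v − v_o)/(v − v_s).
f' = 2339 × (350 − 5.278)/(350 − 11.11) = 2339 × 344.72/338.89 ≈ 2379 Hz.

2379 Hz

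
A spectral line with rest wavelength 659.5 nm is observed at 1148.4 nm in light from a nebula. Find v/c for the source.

0.504

λ'/λ₀ = 1.7413 > 1 (redshift), so the source is receding.
λ'/λ₀ = √((1 + β)/(1 − β)) for a receding source ⇒ β = (r² − 1)/(r² + 1) with r = λ'/λ₀.
β = (3.0322 − 1)/(3.0322 + 1) ≈ 0.504.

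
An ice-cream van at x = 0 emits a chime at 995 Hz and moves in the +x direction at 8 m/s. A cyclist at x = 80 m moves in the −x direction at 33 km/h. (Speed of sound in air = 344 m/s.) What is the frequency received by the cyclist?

1046 Hz

33 km/h = 9.167 m/s.
The observer lies on the +x side, so the source is heading toward the observer and the observer is heading toward the source.
With source approaching and observer approaching, f' = f · (v + v_o)/(v − v_s).
f' = 995 × (344 + 9.167)/(344 − 8) = 995 × 353.17/336 ≈ 1046 Hz.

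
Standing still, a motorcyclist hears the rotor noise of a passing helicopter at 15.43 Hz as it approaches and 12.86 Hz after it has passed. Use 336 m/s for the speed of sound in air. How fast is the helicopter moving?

31 m/s

f₁/f₂ = (v + v_s)/(v − v_s), so v_s = v · (f₁ − f₂)/(f₁ + f₂).
v_s = 336 × (15.43 − 12.86)/(15.43 + 12.86) = 336 × 2.57/28.29 ≈ 31 m/s.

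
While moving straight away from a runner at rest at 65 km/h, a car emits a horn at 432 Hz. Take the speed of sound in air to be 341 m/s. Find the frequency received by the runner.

410 Hz

65 km/h = 18.06 m/s.
With the source moving away from a stationary observer, f' = f · v/(v + v_s).
f' = 432 × 341/(341 + 18.06) = 432 × 341/359.1 ≈ 410 Hz.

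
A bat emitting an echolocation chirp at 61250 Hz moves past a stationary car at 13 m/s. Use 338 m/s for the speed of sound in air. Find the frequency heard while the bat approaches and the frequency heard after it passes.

63700 Hz approaching; 58981 Hz receding

Approaching: f₁ = f · v/(v − v_s) = 61250 × 338/325 ≈ 63700 Hz.
Receding: f₂ = f · v/(v + v_s) = 61250 × 338/351 ≈ 58981 Hz.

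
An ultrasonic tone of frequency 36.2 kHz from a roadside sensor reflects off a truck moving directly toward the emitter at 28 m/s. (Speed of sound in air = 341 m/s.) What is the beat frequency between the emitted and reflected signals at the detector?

At the truck (a moving observer), f₁ = f₀ · (v + u)/v = 36.2 × 369/341 ≈ 39.17 kHz.
On reflection it acts as a source moving toward the stationary detector: f₂ = f₁ · v/(v − u) = 39.17 × 341/313 ≈ 42.68 kHz.
Beat frequency (with f₀ = 36200 Hz): |f₂ − f₀| = 2u·f₀/(v − u) = 2 × 28 × 36200/313 ≈ 6477 Hz.

6477 Hz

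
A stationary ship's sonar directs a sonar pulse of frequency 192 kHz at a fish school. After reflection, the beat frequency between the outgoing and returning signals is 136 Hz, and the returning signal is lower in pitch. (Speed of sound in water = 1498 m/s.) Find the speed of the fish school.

Double Doppler shift off a moving reflector: f₂ = f₀ · (v + u)/(v − u) (u > 0 toward emitter).
Returning signal is lower, so f₂ = f₀ − Δf = 192000 − 136 = 191864 Hz.
Rearranging, u = v · (f₂ − f₀)/(f₂ + f₀) = 1498 × -136/383864 ≈ -0.53 m/s.
So the fish school is moving at 0.53 m/s away from the emitter.

0.53 m/s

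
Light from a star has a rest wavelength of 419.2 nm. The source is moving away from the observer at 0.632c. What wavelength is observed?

882.8 nm

Relativistic Doppler for wavelength: λ' = λ₀ · √((1 + β)/(1 − β)).
λ' = 419.2 × √(1.6320/0.3680) = 419.2 × 2.10589 ≈ 882.8 nm.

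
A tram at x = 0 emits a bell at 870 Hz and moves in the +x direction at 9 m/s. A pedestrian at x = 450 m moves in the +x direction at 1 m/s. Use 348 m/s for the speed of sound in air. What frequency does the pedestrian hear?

The observer lies on the +x side, so the source is heading toward the observer and the observer is heading away from the source.
Both move, so f' = f · (v − v_o)/(v − v_s).
f' = 870 × (348 − 1)/(348 − 9) = 870 × 347/339 ≈ 891 Hz.

891 Hz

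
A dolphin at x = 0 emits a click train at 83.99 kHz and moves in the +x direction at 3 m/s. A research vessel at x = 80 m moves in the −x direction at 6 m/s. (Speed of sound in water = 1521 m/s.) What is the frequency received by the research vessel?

The observer lies on the +x side, so the source is heading toward the observer and the observer is heading toward the source.
General Doppler shift: f' = f · (v + v_o)/(v − v_s).
f' = 83.99 × (1521 + 6)/(1521 − 3) = 83.99 × 1527/1518 ≈ 84.5 kHz.

84.5 kHz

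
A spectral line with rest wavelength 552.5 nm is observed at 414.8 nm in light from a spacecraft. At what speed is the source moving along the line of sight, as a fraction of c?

λ'/λ₀ = 0.7508 < 1 (blueshift), so the source is approaching.
λ'/λ₀ = √((1 − β)/(1 + β)) for an approaching source ⇒ β = (1 − r²)/(1 + r²) with r = λ'/λ₀.
β = (1 − 0.5637)/(1 + 0.5637) ≈ 0.279.

0.279c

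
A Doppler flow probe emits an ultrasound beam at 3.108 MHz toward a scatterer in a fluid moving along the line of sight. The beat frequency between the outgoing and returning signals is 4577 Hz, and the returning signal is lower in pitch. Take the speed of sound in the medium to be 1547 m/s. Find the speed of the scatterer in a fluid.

Double Doppler shift off a moving reflector: f₂ = f₀ · (v + u)/(v − u) (u > 0 toward emitter).
Returning signal is lower, so f₂ = f₀ − Δf = 3108000 − 4577 = 3103423 Hz.
Rearranging, u = v · (f₂ − f₀)/(f₂ + f₀) = 1547 × -4577/6211423 ≈ -1.14 m/s.
So the scatterer in a fluid is moving at 1.14 m/s away from the emitter.

1.14 m/s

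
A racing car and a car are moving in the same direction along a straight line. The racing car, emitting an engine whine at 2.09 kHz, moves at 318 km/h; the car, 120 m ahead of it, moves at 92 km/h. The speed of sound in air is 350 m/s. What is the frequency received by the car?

318 km/h = 88.33 m/s; 92 km/h = 25.56 m/s.
The car is ahead, so the racing car is moving toward it while the car is moving away from the racing car.
General Doppler shift: f' = f · (v − v_o)/(v − v_s).
f' = 2.09 × (350 − 25.56)/(350 − 88.33) = 2.09 × 324.44/261.67 ≈ 2.59 kHz.

2.59 kHz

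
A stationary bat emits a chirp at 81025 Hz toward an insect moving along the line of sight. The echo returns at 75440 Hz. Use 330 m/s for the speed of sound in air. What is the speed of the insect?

Double Doppler shift off a moving reflector: f₂ = f₀ · (v + u)/(v − u) (u > 0 toward emitter).
Rearranging, u = v · (f₂ − f₀)/(f₂ + f₀) = 330 × -5585/156465 ≈ -11.8 m/s.
So the insect is moving at 11.8 m/s away from the emitter.

11.8 m/s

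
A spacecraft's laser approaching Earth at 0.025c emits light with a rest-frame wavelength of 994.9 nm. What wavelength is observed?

970.3 nm

Relativistic Doppler for wavelength: λ' = λ₀ · √((1 − β)/(1 + β)).
λ' = 994.9 × √(0.9750/1.0250) = 994.9 × 0.97530 ≈ 970.3 nm.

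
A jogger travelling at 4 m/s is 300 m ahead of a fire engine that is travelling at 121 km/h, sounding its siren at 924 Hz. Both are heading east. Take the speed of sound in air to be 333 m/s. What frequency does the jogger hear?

1015 Hz

121 km/h = 33.61 m/s.
The jogger is ahead, so the fire engine is moving toward it while the jogger is moving away from the fire engine.
Both move, so f' = f · (v − v_o)/(v − v_s).
f' = 924 × (333 − 4)/(333 − 33.61) = 924 × 329/299.39 ≈ 1015 Hz.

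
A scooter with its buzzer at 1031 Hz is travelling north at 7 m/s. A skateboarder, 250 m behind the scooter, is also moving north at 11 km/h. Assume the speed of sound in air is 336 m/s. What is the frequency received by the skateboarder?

1019 Hz

11 km/h = 3.056 m/s.
The skateboarder is behind, so the scooter is moving away from it while the skateboarder is moving toward the scooter.
With source receding and observer approaching, f' = f · (v + v_o)/(v + v_s).
f' = 1031 × (336 + 3.056)/(336 + 7) = 1031 × 339.06/343 ≈ 1019 Hz.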